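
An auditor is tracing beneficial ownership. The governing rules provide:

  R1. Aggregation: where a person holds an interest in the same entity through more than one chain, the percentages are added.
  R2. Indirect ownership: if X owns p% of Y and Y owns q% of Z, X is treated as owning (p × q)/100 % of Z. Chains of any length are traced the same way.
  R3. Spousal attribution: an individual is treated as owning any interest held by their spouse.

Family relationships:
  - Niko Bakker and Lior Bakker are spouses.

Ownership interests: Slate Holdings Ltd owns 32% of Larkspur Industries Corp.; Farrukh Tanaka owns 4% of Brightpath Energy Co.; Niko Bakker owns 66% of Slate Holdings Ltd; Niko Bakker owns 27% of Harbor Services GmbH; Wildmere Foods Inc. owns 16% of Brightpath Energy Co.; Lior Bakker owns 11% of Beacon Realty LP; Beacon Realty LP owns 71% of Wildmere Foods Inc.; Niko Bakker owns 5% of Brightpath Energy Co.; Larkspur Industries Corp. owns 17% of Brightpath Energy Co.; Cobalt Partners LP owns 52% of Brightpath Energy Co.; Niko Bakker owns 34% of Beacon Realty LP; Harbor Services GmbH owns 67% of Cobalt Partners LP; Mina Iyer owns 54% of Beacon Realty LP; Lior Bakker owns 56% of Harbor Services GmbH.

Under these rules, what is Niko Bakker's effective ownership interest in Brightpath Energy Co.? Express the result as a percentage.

By spousal attribution (R3), Niko Bakker is treated as also owning Lior Bakker's interest in Beacon Realty LP, giving 34% + 11% = 45%.
By spousal attribution (R3), Niko Bakker is treated as also owning Lior Bakker's interest in Harbor Services GmbH, giving 27% + 56% = 83%.
Chain via Beacon Realty LP → Wildmere Foods Inc. (R2): 45% × 71% × 16% = 5.112% of Brightpath Energy Co.
Chain via Harbor Services GmbH → Cobalt Partners LP (R2): 83% × 67% × 52% = 28.9172% of Brightpath Energy Co.
Chain via Slate Holdings Ltd → Larkspur Industries Corp. (R2): 66% × 32% × 17% = 3.5904% of Brightpath Energy Co.
Direct interest in Brightpath Energy Co: 5%.
Aggregating (R1): 5.112% + 28.9172% + 3.5904% + 5% = 42.6196%.

42.6196%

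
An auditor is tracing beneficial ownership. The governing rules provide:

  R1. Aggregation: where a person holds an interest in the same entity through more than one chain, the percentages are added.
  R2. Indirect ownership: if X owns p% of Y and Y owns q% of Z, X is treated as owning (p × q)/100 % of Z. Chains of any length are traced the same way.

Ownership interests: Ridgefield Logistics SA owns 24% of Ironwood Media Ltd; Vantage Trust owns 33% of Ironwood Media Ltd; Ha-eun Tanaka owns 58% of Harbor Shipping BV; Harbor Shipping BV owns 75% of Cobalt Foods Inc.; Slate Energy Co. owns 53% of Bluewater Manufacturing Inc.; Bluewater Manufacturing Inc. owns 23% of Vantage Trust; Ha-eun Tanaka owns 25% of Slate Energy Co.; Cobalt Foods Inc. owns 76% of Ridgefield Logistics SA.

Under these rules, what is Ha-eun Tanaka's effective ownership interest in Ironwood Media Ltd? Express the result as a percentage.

8.940075%

Chain via Harbor Shipping BV → Cobalt Foods Inc. → Ridgefield Logistics SA (R2): 58% × 75% × 76% × 24% = 7.9344% of Ironwood Media Ltd.
Chain via Slate Energy Co. → Bluewater Manufacturing Inc. → Vantage Trust (R2): 25% × 53% × 23% × 33% = 1.005675% of Ironwood Media Ltd.
Aggregating (R1): 7.9344% + 1.005675% = 8.940075%.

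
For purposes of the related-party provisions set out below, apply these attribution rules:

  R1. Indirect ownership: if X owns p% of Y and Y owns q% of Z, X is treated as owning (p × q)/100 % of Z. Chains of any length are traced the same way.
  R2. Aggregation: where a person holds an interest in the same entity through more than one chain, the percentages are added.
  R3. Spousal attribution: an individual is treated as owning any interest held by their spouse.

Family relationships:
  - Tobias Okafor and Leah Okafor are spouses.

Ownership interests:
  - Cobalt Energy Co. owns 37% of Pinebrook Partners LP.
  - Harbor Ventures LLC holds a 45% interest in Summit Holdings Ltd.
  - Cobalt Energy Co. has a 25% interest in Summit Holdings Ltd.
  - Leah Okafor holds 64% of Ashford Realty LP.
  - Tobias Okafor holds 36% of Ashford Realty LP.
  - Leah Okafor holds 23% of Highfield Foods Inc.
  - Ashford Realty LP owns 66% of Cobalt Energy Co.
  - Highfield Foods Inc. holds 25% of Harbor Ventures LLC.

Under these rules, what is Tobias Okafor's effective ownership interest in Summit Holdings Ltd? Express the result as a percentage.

19.0875%

By spousal attribution (R3), Tobias Okafor is treated as also owning Leah Okafor's interest in Ashford Realty LP, giving 36% + 64% = 100%.
By spousal attribution (R3), Tobias Okafor is treated as owning Leah Okafor's 23% interest in Highfield Foods Inc.
Chain via Ashford Realty LP → Cobalt Energy Co. (R1): 100% × 66% × 25% = 16.5% of Summit Holdings Ltd.
Chain via Highfield Foods Inc. → Harbor Ventures LLC (R1): 23% × 25% × 45% = 2.5875% of Summit Holdings Ltd.
Aggregating (R2): 16.5% + 2.5875% = 19.0875%.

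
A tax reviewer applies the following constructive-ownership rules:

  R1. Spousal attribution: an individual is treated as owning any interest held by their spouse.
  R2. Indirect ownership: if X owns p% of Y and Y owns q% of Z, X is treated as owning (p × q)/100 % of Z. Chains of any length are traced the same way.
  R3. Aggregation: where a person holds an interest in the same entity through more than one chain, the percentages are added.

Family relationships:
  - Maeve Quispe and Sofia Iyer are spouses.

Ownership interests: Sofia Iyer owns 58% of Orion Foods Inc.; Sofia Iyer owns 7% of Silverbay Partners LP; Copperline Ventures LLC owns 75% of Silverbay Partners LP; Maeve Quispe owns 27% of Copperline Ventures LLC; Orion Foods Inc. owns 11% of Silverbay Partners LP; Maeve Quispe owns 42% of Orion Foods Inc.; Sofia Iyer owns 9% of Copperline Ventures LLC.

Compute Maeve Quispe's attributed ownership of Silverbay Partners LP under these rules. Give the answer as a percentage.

By spousal attribution (R1), Maeve Quispe is treated as also owning Sofia Iyer's interest in Copperline Ventures LLC, giving 27% + 9% = 36%.
By spousal attribution (R1), Maeve Quispe is treated as also owning Sofia Iyer's interest in Orion Foods Inc, giving 42% + 58% = 100%.
By spousal attribution (R1), Maeve Quispe is treated as owning Sofia Iyer's 7% interest in Silverbay Partners LP.
Chain via Copperline Ventures LLC (R2): 36% × 75% = 27% of Silverbay Partners LP.
Chain via Orion Foods Inc. (R2): 100% × 11% = 11% of Silverbay Partners LP.
Direct interest in Silverbay Partners LP: 7%.
Aggregating (R3): 27% + 11% + 7% = 45%.

45%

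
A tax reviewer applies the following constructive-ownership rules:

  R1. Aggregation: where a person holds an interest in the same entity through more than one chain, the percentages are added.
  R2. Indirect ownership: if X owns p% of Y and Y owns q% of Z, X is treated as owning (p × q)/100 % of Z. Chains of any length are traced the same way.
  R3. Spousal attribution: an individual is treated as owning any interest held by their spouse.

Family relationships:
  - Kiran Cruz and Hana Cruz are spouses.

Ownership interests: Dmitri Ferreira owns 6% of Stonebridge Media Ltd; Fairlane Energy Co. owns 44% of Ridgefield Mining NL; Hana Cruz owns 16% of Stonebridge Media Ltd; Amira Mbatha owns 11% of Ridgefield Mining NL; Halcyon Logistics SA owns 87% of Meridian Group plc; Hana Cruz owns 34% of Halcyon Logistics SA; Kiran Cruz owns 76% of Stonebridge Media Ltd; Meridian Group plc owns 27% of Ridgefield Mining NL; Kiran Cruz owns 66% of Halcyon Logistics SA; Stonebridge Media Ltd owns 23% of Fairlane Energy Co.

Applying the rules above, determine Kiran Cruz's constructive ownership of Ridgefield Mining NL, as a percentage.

32.8004%

By spousal attribution (R3), Kiran Cruz is treated as also owning Hana Cruz's interest in Halcyon Logistics SA, giving 66% + 34% = 100%.
By spousal attribution (R3), Kiran Cruz is treated as also owning Hana Cruz's interest in Stonebridge Media Ltd, giving 76% + 16% = 92%.
Chain via Halcyon Logistics SA → Meridian Group plc (R2): 100% × 87% × 27% = 23.49% of Ridgefield Mining NL.
Chain via Stonebridge Media Ltd → Fairlane Energy Co. (R2): 92% × 23% × 44% = 9.3104% of Ridgefield Mining NL.
Aggregating (R1): 23.49% + 9.3104% = 32.8004%.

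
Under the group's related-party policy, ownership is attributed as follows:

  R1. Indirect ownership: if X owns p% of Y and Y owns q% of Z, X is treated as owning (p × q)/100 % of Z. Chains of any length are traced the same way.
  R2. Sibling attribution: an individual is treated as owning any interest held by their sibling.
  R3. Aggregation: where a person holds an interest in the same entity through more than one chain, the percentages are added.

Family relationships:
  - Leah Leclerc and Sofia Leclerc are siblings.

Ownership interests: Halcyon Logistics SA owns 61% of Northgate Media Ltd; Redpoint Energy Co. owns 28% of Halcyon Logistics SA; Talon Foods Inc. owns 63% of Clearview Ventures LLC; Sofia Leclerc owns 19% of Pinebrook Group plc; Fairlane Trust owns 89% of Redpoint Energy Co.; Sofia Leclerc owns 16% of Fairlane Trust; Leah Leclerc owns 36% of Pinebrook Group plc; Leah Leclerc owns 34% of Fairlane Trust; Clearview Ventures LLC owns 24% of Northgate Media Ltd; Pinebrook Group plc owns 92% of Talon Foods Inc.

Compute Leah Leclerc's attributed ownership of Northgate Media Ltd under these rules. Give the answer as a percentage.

15.25132%

By sibling attribution (R2), Leah Leclerc is treated as also owning Sofia Leclerc's interest in Fairlane Trust, giving 34% + 16% = 50%.
By sibling attribution (R2), Leah Leclerc is treated as also owning Sofia Leclerc's interest in Pinebrook Group plc, giving 36% + 19% = 55%.
Chain via Fairlane Trust → Redpoint Energy Co. → Halcyon Logistics SA (R1): 50% × 89% × 28% × 61% = 7.6006% of Northgate Media Ltd.
Chain via Pinebrook Group plc → Talon Foods Inc. → Clearview Ventures LLC (R1): 55% × 92% × 63% × 24% = 7.65072% of Northgate Media Ltd.
Aggregating (R3): 7.6006% + 7.65072% = 15.25132%.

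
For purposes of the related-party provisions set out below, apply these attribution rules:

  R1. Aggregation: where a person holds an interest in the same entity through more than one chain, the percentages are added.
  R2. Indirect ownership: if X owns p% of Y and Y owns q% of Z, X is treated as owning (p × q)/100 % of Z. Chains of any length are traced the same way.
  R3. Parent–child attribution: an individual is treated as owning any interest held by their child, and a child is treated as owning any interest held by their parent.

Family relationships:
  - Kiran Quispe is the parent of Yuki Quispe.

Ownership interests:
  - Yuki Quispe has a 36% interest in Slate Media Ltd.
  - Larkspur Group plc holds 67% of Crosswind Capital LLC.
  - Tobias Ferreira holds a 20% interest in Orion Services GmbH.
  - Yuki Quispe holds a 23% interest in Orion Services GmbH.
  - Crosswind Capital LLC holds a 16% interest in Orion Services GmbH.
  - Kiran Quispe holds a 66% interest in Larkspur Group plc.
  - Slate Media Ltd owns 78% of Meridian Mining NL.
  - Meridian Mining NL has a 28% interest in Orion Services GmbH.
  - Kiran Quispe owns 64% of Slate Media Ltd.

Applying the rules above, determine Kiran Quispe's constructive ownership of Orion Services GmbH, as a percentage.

By parent–child attribution (R3), Kiran Quispe is treated as also owning Yuki Quispe's interest in Slate Media Ltd, giving 64% + 36% = 100%.
By parent–child attribution (R3), Kiran Quispe is treated as owning Yuki Quispe's 23% interest in Orion Services GmbH.
Chain via Slate Media Ltd → Meridian Mining NL (R2): 100% × 78% × 28% = 21.84% of Orion Services GmbH.
Chain via Larkspur Group plc → Crosswind Capital LLC (R2): 66% × 67% × 16% = 7.0752% of Orion Services GmbH.
Direct interest in Orion Services GmbH: 23%.
Aggregating (R1): 21.84% + 7.0752% + 23% = 51.9152%.

51.9152%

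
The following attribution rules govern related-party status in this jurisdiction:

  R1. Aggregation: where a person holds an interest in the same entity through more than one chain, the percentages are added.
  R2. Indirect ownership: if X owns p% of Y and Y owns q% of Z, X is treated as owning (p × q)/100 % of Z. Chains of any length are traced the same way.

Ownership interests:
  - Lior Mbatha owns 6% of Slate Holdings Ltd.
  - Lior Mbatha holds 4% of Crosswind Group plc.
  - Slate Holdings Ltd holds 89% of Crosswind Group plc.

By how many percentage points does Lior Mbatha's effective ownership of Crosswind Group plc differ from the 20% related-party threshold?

Chain via Slate Holdings Ltd (R2): 6% × 89% = 5.34% of Crosswind Group plc.
Direct interest in Crosswind Group plc: 4%.
Aggregating (R1): 5.34% + 4% = 9.34%.
9.34% falls short of the 20% threshold by 10.66 percentage points.

10.66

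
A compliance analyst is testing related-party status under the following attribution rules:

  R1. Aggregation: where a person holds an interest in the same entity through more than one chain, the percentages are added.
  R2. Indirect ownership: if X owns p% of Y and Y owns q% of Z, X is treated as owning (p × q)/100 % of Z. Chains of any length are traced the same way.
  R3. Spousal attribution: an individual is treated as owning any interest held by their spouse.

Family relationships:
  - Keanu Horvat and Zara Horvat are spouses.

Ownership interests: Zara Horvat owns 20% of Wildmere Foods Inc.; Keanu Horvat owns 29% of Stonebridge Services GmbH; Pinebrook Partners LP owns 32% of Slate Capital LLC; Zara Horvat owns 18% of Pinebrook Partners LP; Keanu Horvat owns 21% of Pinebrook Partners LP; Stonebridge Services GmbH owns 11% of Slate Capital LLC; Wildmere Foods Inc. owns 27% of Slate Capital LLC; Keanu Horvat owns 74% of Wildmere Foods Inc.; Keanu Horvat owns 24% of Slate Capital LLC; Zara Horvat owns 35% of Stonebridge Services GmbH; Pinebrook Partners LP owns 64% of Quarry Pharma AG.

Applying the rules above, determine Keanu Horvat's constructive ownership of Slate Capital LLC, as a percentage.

68.9%

By spousal attribution (R3), Keanu Horvat is treated as also owning Zara Horvat's interest in Wildmere Foods Inc, giving 74% + 20% = 94%.
By spousal attribution (R3), Keanu Horvat is treated as also owning Zara Horvat's interest in Stonebridge Services GmbH, giving 29% + 35% = 64%.
By spousal attribution (R3), Keanu Horvat is treated as also owning Zara Horvat's interest in Pinebrook Partners LP, giving 21% + 18% = 39%.
Chain via Wildmere Foods Inc. (R2): 94% × 27% = 25.38% of Slate Capital LLC.
Chain via Stonebridge Services GmbH (R2): 64% × 11% = 7.04% of Slate Capital LLC.
Chain via Pinebrook Partners LP (R2): 39% × 32% = 12.48% of Slate Capital LLC.
Direct interest in Slate Capital LLC: 24%.
Aggregating (R1): 25.38% + 7.04% + 12.48% + 24% = 68.9%.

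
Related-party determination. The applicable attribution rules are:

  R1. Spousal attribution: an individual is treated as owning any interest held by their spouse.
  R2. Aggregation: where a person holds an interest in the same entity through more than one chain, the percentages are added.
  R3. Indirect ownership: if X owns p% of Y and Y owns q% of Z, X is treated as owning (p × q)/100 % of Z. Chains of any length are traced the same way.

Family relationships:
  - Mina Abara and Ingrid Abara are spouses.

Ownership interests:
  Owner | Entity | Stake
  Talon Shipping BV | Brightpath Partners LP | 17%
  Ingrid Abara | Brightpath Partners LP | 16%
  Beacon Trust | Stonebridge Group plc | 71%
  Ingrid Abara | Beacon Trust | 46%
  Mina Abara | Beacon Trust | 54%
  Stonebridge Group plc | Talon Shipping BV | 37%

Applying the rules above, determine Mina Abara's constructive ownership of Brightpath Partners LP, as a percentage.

By spousal attribution (R1), Mina Abara is treated as also owning Ingrid Abara's interest in Beacon Trust, giving 54% + 46% = 100%.
By spousal attribution (R1), Mina Abara is treated as owning Ingrid Abara's 16% interest in Brightpath Partners LP.
Chain via Beacon Trust → Stonebridge Group plc → Talon Shipping BV (R3): 100% × 71% × 37% × 17% = 4.4659% of Brightpath Partners LP.
Direct interest in Brightpath Partners LP: 16%.
Aggregating (R2): 4.4659% + 16% = 20.4659%.

20.4659%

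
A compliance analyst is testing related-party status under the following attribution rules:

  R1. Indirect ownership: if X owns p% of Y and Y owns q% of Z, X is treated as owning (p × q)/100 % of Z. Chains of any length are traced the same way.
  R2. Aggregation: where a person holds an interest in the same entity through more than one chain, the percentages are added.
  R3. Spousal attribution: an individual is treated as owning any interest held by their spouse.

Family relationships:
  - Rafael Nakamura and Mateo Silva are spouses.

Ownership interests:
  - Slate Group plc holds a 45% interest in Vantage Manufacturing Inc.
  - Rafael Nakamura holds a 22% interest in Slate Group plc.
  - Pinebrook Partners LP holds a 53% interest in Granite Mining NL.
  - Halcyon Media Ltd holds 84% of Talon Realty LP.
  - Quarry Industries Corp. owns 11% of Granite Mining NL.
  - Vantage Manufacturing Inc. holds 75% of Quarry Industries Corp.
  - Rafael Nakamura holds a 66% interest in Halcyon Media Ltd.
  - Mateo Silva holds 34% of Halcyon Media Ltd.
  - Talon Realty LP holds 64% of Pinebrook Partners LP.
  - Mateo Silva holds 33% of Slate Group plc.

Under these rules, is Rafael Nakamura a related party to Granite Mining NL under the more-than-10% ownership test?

Yes

By spousal attribution (R3), Rafael Nakamura is treated as also owning Mateo Silva's interest in Slate Group plc, giving 22% + 33% = 55%.
By spousal attribution (R3), Rafael Nakamura is treated as also owning Mateo Silva's interest in Halcyon Media Ltd, giving 66% + 34% = 100%.
Chain via Slate Group plc → Vantage Manufacturing Inc. → Quarry Industries Corp. (R1): 55% × 45% × 75% × 11% = 2.041875% of Granite Mining NL.
Chain via Halcyon Media Ltd → Talon Realty LP → Pinebrook Partners LP (R1): 100% × 84% × 64% × 53% = 28.4928% of Granite Mining NL.
Aggregating (R2): 2.041875% + 28.4928% = 30.534675%.
30.534675% exceeds the 10% threshold, so Rafael is a related party to Granite Mining NL.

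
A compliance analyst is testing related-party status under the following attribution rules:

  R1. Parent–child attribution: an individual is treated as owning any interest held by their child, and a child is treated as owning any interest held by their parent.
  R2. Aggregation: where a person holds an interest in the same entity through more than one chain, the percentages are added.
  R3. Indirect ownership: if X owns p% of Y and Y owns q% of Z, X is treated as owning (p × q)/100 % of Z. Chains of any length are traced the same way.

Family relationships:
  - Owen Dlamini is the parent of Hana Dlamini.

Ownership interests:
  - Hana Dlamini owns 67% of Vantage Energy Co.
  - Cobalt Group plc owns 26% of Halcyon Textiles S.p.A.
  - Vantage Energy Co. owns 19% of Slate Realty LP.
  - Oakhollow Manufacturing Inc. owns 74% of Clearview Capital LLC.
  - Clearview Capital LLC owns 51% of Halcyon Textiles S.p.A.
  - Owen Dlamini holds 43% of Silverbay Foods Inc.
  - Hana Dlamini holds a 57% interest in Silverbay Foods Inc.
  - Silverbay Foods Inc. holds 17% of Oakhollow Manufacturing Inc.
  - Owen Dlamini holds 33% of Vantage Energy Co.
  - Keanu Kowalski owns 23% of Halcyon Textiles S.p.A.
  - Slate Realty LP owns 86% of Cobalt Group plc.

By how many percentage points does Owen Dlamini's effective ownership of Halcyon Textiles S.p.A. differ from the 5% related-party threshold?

5.6642

By parent–child attribution (R1), Owen Dlamini is treated as also owning Hana Dlamini's interest in Vantage Energy Co, giving 33% + 67% = 100%.
By parent–child attribution (R1), Owen Dlamini is treated as also owning Hana Dlamini's interest in Silverbay Foods Inc, giving 43% + 57% = 100%.
Chain via Vantage Energy Co. → Slate Realty LP → Cobalt Group plc (R3): 100% × 19% × 86% × 26% = 4.2484% of Halcyon Textiles S.p.A.
Chain via Silverbay Foods Inc. → Oakhollow Manufacturing Inc. → Clearview Capital LLC (R3): 100% × 17% × 74% × 51% = 6.4158% of Halcyon Textiles S.p.A.
Aggregating (R2): 4.2484% + 6.4158% = 10.6642%.
10.6642% exceeds the 5% threshold by 5.6642 percentage points.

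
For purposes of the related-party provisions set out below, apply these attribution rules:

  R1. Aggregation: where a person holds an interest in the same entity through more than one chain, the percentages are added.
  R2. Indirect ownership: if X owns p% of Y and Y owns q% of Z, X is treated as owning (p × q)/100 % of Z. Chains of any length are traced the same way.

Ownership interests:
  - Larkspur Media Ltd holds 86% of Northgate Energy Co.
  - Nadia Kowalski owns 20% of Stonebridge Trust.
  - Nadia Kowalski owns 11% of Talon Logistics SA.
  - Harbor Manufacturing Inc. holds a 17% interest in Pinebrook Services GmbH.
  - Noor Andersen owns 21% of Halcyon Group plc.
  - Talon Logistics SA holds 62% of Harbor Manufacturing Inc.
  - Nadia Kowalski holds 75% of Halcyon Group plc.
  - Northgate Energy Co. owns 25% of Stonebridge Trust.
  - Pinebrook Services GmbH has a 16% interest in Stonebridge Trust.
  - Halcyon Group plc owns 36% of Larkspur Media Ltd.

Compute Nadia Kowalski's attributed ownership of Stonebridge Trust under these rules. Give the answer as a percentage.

25.990504%

Chain via Talon Logistics SA → Harbor Manufacturing Inc. → Pinebrook Services GmbH (R2): 11% × 62% × 17% × 16% = 0.185504% of Stonebridge Trust.
Chain via Halcyon Group plc → Larkspur Media Ltd → Northgate Energy Co. (R2): 75% × 36% × 86% × 25% = 5.805% of Stonebridge Trust.
Direct interest in Stonebridge Trust: 20%.
Aggregating (R1): 0.185504% + 5.805% + 20% = 25.990504%.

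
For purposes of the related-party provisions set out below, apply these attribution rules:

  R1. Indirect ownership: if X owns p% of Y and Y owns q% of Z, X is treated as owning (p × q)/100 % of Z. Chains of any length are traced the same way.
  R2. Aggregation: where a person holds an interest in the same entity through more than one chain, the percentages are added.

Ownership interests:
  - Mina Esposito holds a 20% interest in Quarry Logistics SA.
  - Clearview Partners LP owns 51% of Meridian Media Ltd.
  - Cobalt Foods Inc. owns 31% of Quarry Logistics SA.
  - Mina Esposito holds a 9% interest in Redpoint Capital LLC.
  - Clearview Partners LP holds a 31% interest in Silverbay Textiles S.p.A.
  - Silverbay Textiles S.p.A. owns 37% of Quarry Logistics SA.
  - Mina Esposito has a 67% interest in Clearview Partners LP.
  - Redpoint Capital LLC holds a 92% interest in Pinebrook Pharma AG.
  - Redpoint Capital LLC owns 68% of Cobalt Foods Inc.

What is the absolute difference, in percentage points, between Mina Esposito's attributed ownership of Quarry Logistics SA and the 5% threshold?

Chain via Clearview Partners LP → Silverbay Textiles S.p.A. (R1): 67% × 31% × 37% = 7.6849% of Quarry Logistics SA.
Chain via Redpoint Capital LLC → Cobalt Foods Inc. (R1): 9% × 68% × 31% = 1.8972% of Quarry Logistics SA.
Direct interest in Quarry Logistics SA: 20%.
Aggregating (R2): 7.6849% + 1.8972% + 20% = 29.5821%.
29.5821% exceeds the 5% threshold by 24.5821 percentage points.

24.5821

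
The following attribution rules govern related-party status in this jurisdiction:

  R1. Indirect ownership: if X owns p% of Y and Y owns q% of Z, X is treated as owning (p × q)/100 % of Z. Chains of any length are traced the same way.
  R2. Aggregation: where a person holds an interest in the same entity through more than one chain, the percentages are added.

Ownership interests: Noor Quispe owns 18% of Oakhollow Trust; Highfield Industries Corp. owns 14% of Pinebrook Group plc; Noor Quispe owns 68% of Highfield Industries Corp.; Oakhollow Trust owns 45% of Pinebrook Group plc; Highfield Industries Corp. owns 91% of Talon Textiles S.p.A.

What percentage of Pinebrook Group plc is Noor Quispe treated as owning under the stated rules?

Chain via Oakhollow Trust (R1): 18% × 45% = 8.1% of Pinebrook Group plc.
Chain via Highfield Industries Corp. (R1): 68% × 14% = 9.52% of Pinebrook Group plc.
Aggregating (R2): 8.1% + 9.52% = 17.62%.

17.62%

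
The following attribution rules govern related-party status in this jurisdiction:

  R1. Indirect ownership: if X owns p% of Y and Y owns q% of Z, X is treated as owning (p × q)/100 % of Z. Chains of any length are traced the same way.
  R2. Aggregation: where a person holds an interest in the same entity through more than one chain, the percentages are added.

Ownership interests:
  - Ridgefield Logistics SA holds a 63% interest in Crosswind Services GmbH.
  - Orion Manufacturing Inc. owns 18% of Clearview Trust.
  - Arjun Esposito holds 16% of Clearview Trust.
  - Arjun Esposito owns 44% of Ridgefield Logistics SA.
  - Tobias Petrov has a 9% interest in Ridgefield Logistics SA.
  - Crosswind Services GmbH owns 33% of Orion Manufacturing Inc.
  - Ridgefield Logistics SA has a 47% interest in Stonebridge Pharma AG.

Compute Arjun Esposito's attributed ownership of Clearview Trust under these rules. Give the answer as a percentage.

17.646568%

Chain via Ridgefield Logistics SA → Crosswind Services GmbH → Orion Manufacturing Inc. (R1): 44% × 63% × 33% × 18% = 1.646568% of Clearview Trust.
Direct interest in Clearview Trust: 16%.
Aggregating (R2): 1.646568% + 16% = 17.646568%.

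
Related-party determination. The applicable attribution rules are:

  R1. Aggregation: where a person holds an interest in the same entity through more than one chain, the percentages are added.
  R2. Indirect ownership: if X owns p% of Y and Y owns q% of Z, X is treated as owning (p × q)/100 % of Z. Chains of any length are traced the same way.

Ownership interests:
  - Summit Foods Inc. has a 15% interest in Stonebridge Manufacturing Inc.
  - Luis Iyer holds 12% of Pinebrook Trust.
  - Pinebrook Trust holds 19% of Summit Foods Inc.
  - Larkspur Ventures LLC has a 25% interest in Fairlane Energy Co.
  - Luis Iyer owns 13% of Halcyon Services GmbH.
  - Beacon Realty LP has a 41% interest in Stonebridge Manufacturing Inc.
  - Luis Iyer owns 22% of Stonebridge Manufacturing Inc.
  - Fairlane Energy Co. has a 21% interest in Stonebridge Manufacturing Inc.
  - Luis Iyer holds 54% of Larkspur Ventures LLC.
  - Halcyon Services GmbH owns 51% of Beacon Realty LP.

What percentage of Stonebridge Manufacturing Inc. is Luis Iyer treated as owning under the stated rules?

27.8953%

Chain via Pinebrook Trust → Summit Foods Inc. (R2): 12% × 19% × 15% = 0.342% of Stonebridge Manufacturing Inc.
Chain via Larkspur Ventures LLC → Fairlane Energy Co. (R2): 54% × 25% × 21% = 2.835% of Stonebridge Manufacturing Inc.
Chain via Halcyon Services GmbH → Beacon Realty LP (R2): 13% × 51% × 41% = 2.7183% of Stonebridge Manufacturing Inc.
Direct interest in Stonebridge Manufacturing Inc: 22%.
Aggregating (R1): 0.342% + 2.835% + 2.7183% + 22% = 27.8953%.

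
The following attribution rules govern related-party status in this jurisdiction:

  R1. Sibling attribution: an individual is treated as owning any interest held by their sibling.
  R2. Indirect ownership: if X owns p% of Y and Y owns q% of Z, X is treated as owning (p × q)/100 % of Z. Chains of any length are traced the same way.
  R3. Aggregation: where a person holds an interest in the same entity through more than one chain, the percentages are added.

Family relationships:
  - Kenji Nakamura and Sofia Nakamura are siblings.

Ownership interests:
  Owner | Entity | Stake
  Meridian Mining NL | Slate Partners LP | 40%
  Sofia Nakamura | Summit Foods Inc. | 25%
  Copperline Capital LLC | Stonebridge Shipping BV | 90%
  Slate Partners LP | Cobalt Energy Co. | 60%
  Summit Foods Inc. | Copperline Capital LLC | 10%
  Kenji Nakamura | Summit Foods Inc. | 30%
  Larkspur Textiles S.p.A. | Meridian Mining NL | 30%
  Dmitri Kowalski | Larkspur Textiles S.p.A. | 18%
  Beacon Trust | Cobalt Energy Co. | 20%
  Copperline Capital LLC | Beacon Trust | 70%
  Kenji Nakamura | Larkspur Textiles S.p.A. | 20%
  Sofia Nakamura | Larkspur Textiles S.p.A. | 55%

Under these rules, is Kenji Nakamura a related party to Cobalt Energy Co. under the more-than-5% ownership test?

Yes

By sibling attribution (R1), Kenji Nakamura is treated as also owning Sofia Nakamura's interest in Larkspur Textiles S.p.A, giving 20% + 55% = 75%.
By sibling attribution (R1), Kenji Nakamura is treated as also owning Sofia Nakamura's interest in Summit Foods Inc, giving 30% + 25% = 55%.
Chain via Larkspur Textiles S.p.A. → Meridian Mining NL → Slate Partners LP (R2): 75% × 30% × 40% × 60% = 5.4% of Cobalt Energy Co.
Chain via Summit Foods Inc. → Copperline Capital LLC → Beacon Trust (R2): 55% × 10% × 70% × 20% = 0.77% of Cobalt Energy Co.
Aggregating (R3): 5.4% + 0.77% = 6.17%.
6.17% exceeds the 5% threshold, so Kenji is a related party to Cobalt Energy Co.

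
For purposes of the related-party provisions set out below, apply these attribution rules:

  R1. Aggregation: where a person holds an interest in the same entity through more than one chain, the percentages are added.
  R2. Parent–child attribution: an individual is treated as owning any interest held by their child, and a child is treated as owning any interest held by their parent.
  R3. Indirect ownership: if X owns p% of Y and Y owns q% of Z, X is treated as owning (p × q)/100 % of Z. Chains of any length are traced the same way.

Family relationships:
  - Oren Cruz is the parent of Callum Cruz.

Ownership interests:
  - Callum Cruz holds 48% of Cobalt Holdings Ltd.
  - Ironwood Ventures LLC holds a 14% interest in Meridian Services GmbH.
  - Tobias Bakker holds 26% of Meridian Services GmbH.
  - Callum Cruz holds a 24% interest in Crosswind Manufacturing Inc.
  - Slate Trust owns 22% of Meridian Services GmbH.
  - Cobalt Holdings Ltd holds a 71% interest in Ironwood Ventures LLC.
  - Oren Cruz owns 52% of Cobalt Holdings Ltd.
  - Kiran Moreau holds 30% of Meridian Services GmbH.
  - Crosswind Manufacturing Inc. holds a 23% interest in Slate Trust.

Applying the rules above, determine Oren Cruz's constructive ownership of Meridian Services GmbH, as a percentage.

11.1544%

By parent–child attribution (R2), Oren Cruz is treated as also owning Callum Cruz's interest in Cobalt Holdings Ltd, giving 52% + 48% = 100%.
By parent–child attribution (R2), Oren Cruz is treated as owning Callum Cruz's 24% interest in Crosswind Manufacturing Inc.
Chain via Cobalt Holdings Ltd → Ironwood Ventures LLC (R3): 100% × 71% × 14% = 9.94% of Meridian Services GmbH.
Chain via Crosswind Manufacturing Inc. → Slate Trust (R3): 24% × 23% × 22% = 1.2144% of Meridian Services GmbH.
Aggregating (R1): 9.94% + 1.2144% = 11.1544%.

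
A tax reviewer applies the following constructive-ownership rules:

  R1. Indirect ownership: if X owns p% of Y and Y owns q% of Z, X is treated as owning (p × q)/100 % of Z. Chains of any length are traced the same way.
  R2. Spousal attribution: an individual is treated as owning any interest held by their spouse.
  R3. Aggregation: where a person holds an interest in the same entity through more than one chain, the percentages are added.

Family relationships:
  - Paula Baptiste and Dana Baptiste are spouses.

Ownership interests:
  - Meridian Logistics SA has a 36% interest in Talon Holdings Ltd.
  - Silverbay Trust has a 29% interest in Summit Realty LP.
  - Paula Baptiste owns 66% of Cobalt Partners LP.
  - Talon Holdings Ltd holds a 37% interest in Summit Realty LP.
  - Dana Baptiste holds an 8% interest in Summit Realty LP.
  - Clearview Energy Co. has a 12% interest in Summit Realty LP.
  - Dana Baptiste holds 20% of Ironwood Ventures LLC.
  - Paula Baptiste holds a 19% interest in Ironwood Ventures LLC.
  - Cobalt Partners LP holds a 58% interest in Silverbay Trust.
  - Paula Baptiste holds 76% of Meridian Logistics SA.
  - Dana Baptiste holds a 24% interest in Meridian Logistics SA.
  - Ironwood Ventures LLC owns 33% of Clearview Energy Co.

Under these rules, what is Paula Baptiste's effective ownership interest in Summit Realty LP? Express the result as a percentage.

By spousal attribution (R2), Paula Baptiste is treated as also owning Dana Baptiste's interest in Meridian Logistics SA, giving 76% + 24% = 100%.
By spousal attribution (R2), Paula Baptiste is treated as also owning Dana Baptiste's interest in Ironwood Ventures LLC, giving 19% + 20% = 39%.
By spousal attribution (R2), Paula Baptiste is treated as owning Dana Baptiste's 8% interest in Summit Realty LP.
Chain via Cobalt Partners LP → Silverbay Trust (R1): 66% × 58% × 29% = 11.1012% of Summit Realty LP.
Chain via Meridian Logistics SA → Talon Holdings Ltd (R1): 100% × 36% × 37% = 13.32% of Summit Realty LP.
Chain via Ironwood Ventures LLC → Clearview Energy Co. (R1): 39% × 33% × 12% = 1.5444% of Summit Realty LP.
Direct interest in Summit Realty LP: 8%.
Aggregating (R3): 11.1012% + 13.32% + 1.5444% + 8% = 33.9656%.

33.9656%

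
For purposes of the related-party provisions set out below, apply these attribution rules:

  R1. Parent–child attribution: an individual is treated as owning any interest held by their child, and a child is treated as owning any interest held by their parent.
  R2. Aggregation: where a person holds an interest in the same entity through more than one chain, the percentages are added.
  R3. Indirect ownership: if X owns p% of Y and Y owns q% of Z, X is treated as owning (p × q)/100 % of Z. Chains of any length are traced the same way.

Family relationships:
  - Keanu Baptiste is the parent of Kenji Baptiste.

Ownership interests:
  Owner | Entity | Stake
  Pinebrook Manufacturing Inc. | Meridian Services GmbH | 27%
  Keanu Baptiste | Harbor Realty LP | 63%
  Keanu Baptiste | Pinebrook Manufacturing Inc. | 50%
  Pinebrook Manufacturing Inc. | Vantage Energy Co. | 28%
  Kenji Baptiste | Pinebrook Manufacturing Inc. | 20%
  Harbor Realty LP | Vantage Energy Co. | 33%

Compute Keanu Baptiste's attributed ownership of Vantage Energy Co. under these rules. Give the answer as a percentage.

By parent–child attribution (R1), Keanu Baptiste is treated as also owning Kenji Baptiste's interest in Pinebrook Manufacturing Inc, giving 50% + 20% = 70%.
Chain via Pinebrook Manufacturing Inc. (R3): 70% × 28% = 19.6% of Vantage Energy Co.
Chain via Harbor Realty LP (R3): 63% × 33% = 20.79% of Vantage Energy Co.
Aggregating (R2): 19.6% + 20.79% = 40.39%.

40.39%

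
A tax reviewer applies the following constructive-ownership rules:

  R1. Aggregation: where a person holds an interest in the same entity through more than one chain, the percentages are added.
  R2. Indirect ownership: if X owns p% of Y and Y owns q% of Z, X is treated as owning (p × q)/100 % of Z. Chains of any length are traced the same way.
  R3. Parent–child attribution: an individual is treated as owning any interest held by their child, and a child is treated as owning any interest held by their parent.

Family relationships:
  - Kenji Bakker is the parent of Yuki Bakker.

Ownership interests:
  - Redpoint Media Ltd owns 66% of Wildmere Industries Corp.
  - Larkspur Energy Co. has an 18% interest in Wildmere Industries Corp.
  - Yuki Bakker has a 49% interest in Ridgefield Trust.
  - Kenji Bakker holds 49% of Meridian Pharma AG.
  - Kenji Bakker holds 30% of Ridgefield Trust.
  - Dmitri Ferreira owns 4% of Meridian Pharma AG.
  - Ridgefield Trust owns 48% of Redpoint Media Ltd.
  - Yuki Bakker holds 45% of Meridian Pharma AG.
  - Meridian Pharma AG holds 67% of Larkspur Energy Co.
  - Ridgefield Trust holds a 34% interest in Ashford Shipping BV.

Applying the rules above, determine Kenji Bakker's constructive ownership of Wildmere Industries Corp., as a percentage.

By parent–child attribution (R3), Kenji Bakker is treated as also owning Yuki Bakker's interest in Ridgefield Trust, giving 30% + 49% = 79%.
By parent–child attribution (R3), Kenji Bakker is treated as also owning Yuki Bakker's interest in Meridian Pharma AG, giving 49% + 45% = 94%.
Chain via Ridgefield Trust → Redpoint Media Ltd (R2): 79% × 48% × 66% = 25.0272% of Wildmere Industries Corp.
Chain via Meridian Pharma AG → Larkspur Energy Co. (R2): 94% × 67% × 18% = 11.3364% of Wildmere Industries Corp.
Aggregating (R1): 25.0272% + 11.3364% = 36.3636%.

36.3636%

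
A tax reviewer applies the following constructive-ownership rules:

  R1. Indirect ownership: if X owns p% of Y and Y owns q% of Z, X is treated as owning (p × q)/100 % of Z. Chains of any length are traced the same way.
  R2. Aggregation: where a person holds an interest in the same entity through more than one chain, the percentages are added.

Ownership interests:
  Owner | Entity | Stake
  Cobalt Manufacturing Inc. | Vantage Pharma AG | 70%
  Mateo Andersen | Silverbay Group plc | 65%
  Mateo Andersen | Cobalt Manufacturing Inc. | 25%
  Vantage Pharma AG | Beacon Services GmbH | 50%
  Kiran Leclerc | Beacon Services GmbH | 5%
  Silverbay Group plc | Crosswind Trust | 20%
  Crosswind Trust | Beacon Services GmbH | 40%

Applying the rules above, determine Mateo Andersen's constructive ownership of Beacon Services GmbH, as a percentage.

Chain via Silverbay Group plc → Crosswind Trust (R1): 65% × 20% × 40% = 5.2% of Beacon Services GmbH.
Chain via Cobalt Manufacturing Inc. → Vantage Pharma AG (R1): 25% × 70% × 50% = 8.75% of Beacon Services GmbH.
Aggregating (R2): 5.2% + 8.75% = 13.95%.

13.95%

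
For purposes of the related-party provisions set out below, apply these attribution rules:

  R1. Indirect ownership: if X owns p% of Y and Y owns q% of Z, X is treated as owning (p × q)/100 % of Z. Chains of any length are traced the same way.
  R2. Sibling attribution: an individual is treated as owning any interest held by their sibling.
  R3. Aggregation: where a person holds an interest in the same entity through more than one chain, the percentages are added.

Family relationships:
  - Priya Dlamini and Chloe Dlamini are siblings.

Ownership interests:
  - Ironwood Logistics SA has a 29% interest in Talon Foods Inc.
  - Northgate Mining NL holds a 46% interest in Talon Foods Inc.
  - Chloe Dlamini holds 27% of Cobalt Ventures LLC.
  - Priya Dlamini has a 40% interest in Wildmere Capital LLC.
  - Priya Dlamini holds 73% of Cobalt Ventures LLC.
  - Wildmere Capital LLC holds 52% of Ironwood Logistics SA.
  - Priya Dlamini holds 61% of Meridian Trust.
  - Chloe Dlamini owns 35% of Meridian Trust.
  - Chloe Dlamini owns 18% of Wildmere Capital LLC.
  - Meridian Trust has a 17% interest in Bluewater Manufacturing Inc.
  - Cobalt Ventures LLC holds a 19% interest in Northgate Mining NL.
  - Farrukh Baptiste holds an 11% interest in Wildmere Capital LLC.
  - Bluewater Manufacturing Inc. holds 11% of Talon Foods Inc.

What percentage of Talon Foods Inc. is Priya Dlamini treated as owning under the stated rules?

19.2816%

By sibling attribution (R2), Priya Dlamini is treated as also owning Chloe Dlamini's interest in Meridian Trust, giving 61% + 35% = 96%.
By sibling attribution (R2), Priya Dlamini is treated as also owning Chloe Dlamini's interest in Cobalt Ventures LLC, giving 73% + 27% = 100%.
By sibling attribution (R2), Priya Dlamini is treated as also owning Chloe Dlamini's interest in Wildmere Capital LLC, giving 40% + 18% = 58%.
Chain via Meridian Trust → Bluewater Manufacturing Inc. (R1): 96% × 17% × 11% = 1.7952% of Talon Foods Inc.
Chain via Cobalt Ventures LLC → Northgate Mining NL (R1): 100% × 19% × 46% = 8.74% of Talon Foods Inc.
Chain via Wildmere Capital LLC → Ironwood Logistics SA (R1): 58% × 52% × 29% = 8.7464% of Talon Foods Inc.
Aggregating (R3): 1.7952% + 8.74% + 8.7464% = 19.2816%.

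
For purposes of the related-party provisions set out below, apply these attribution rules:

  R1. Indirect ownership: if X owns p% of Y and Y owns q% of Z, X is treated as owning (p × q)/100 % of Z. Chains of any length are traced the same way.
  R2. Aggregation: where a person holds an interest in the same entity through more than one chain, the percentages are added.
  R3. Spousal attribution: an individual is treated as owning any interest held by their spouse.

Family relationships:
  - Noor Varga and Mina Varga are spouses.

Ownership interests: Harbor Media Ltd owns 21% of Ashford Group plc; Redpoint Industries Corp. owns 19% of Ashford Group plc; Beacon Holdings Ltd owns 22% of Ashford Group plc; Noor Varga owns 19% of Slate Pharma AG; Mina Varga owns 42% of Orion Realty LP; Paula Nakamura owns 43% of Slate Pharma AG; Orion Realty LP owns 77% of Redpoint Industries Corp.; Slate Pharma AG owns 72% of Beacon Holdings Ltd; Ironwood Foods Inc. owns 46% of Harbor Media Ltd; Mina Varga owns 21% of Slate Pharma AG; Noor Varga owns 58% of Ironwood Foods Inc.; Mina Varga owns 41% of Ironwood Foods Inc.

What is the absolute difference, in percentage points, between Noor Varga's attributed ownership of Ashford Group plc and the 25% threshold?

By spousal attribution (R3), Noor Varga is treated as also owning Mina Varga's interest in Slate Pharma AG, giving 19% + 21% = 40%.
By spousal attribution (R3), Noor Varga is treated as also owning Mina Varga's interest in Ironwood Foods Inc, giving 58% + 41% = 99%.
By spousal attribution (R3), Noor Varga is treated as owning Mina Varga's 42% interest in Orion Realty LP.
Chain via Slate Pharma AG → Beacon Holdings Ltd (R1): 40% × 72% × 22% = 6.336% of Ashford Group plc.
Chain via Ironwood Foods Inc. → Harbor Media Ltd (R1): 99% × 46% × 21% = 9.5634% of Ashford Group plc.
Chain via Orion Realty LP → Redpoint Industries Corp. (R1): 42% × 77% × 19% = 6.1446% of Ashford Group plc.
Aggregating (R2): 6.336% + 9.5634% + 6.1446% = 22.044%.
22.044% falls short of the 25% threshold by 2.956 percentage points.

2.956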